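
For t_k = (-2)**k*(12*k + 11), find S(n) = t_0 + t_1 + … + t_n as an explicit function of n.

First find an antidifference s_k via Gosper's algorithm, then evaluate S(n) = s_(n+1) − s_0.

The ratio is 2*(-12*k - 23)/(12*k + 11).
Factor: A=-2; B=1; C=k + 11/12.
Key eq: (-2)·f(k+1) = (1)·f(k) + (k + 11/12).
Degrees (0,0,1) ⇒ d ≤ 1.
A polynomial solution: f(k) = -(4*k + 1)/12.
Certificate R = B(k−1)f/C = -(4*k + 1)/(12*k + 11) gives s_k = (-2)**k*(-4*k - 1).
s_(k+1) − s_k = (-2)**k*(12*k + 11) = t_k.
s_(n+1) = 2*(-2)**n*(4*n + 5) and s_(0) = -1, so S(n) = 8*(-2)**n*n + 10*(-2)**n + 1.

S(n) = 8*(-2)**n*n + 10*(-2)**n + 1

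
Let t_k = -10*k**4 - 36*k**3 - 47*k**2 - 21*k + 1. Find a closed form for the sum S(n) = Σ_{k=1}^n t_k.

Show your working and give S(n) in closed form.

S(n) = n*(-2*n**4 - 14*n**3 - 37*n**2 - 43*n - 17)

Ratio r(k) = (10*k**4 + 76*k**3 + 215*k**2 + 263*k + 113)/(10*k**4 + 36*k**3 + 47*k**2 + 21*k - 1).
Factor: A=1; B=1; C=k**4 + 18*k**3/5 + 47*k**2/10 + 21*k/10 - 1/10.
Need (1)·f(k+1) − (1)·f(k) = k**4 + 18*k**3/5 + 47*k**2/10 + 21*k/10 - 1/10.
From deg A=0, deg B=0, deg C=4: d=5.
Coefficient equations give f(k) = k*(2*k**4 + 4*k**3 + k**2 - 4*k - 4)/10.
Then R = B(k−1)f/C = k*(2*k**4 + 4*k**3 + k**2 - 4*k - 4)/(10*k**4 + 36*k**3 + 47*k**2 + 21*k - 1), so s_k = R(k)·t_k = k*(-2*k**4 - 4*k**3 - k**2 + 4*k + 4).
Check: Δs_k = -10*k**4 - 36*k**3 - 47*k**2 - 21*k + 1. ✓
s_(n+1) = -2*n**5 - 14*n**4 - 37*n**3 - 43*n**2 - 17*n + 1 and s_(1) = 1, so S(n) = n*(-2*n**4 - 14*n**3 - 37*n**2 - 43*n - 17).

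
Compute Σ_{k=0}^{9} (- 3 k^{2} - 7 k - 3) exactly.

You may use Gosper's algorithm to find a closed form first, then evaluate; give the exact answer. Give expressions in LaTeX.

Σ = -1200

The ratio is (3*k**2 + 13*k + 13)/(3*k**2 + 7*k + 3).
Gosper form: A/B · C(k+1)/C(k) with A=1, B=1, C=k**2 + 7*k/3 + 1.
f must satisfy (1)·f(k+1) − (1)·f(k) = k**2 + 7*k/3 + 1.
d = 3 from the (0,0,2) case.
Match coefficients ⇒ f(k) = k**2*(k + 2)/3.
Get s_k = R·t_k = k**2*(-k - 2) with R(k) = B(k−1)f(k)/C(k) = k**2*(k + 2)/(3*k**2 + 7*k + 3).
Check: Δs_k = -3*k**2 - 7*k - 3. ✓
Σ_(k=0)^(9) t_k = s_(10) − s_(0) = -1200 − (0) = -1200.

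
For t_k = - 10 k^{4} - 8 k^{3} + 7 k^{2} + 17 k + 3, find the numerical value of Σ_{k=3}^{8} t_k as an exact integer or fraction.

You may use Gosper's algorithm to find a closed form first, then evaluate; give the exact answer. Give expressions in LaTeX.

Compute t_(k+1)/t_k: get (10*k**4 + 48*k**3 + 77*k**2 + 33*k - 9)/(10*k**4 + 8*k**3 - 7*k**2 - 17*k - 3).
Factor: A=1; B=1; C=k**4 + 4*k**3/5 - 7*k**2/10 - 17*k/10 - 3/10.
Set up (1)·f(k+1) − (1)·f(k) − (k**4 + 4*k**3/5 - 7*k**2/10 - 17*k/10 - 3/10) = 0.
Bound: deg f ≤ 5.
Coefficient equations give f(k) = k*(2*k**4 - 3*k**3 - 3*k**2 - 3*k + 4)/10.
R(k) = B(k−1)·f(k)/C(k) = k*(2*k**4 - 3*k**3 - 3*k**2 - 3*k + 4)/(10*k**4 + 8*k**3 - 7*k**2 - 17*k - 3); s_k = R·t_k = k*(-2*k**4 + 3*k**3 + 3*k**2 + 3*k - 4).
Check: Δs_k = -10*k**4 - 8*k**3 + 7*k**2 + 17*k + 3. ✓
Σ_(k=3)^(8) t_k = s_(9) − s_(3) = -96021 − (-147) = -95874.

Σ = -95874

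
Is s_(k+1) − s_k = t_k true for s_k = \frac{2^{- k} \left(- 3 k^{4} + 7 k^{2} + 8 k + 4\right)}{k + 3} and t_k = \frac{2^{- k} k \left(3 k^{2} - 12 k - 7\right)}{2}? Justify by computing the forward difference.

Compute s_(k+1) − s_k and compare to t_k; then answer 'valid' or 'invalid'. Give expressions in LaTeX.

s_(k+1) = (8*k - 3*(k + 1)**4 + 7*(k + 1)**2 + 12)/(2*2**k*(k + 4))
s_(k+1) − s_k = (3*k**5 + 3*k**4 - 61*k**3 - 95*k**2 - 26*k + 16)/(2*2**k*(k**2 + 7*k + 12))
(s_(k+1) − s_k) − t_k = (-3*k**4 - 3*k**3 + 49*k**2 + 29*k + 8)/(2**k*(k**2 + 7*k + 12))

Invalid: residual \frac{2^{- k} \left(- 3 k^{4} - 3 k^{3} + 49 k^{2} + 29 k + 8\right)}{k^{2} + 7 k + 12} ≠ 0.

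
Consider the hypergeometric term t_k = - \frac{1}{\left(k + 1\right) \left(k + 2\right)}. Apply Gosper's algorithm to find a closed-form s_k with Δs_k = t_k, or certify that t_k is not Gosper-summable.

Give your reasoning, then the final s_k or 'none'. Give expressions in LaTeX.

s_k = - \frac{k}{k + 1}

Compute t_(k+1)/t_k: get (k + 1)/(k + 3).
Take A(k)=k + 1, B(k)=k + 3, C(k)=1.
Set up (k + 1)·f(k+1) − (k + 2)·f(k) − (1) = 0.
From deg A=1, deg B=1, deg C=0: d=1.
Coefficient equations give f(k) = k.
Then R = B(k−1)f/C = k*(k + 2), so s_k = R(k)·t_k = -k/(k + 1).
Check: Δs_k = -1/(k**2 + 3*k + 2). ✓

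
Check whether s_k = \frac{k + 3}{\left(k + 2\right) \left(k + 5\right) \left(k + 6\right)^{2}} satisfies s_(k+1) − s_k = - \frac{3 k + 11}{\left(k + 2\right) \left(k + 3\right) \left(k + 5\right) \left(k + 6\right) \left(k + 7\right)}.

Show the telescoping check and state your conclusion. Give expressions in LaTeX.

Invalid: residual \frac{3 \left(4 k^{2} + 39 k + 87\right)}{k^{7} + 36 k^{6} + 544 k^{5} + 4458 k^{4} + 21307 k^{3} + 59082 k^{2} + 87444 k + 52920} ≠ 0.

s_(k+1) = (k + 4)/((k + 3)*(k + 6)*(k + 7)**2)
s_(k+1) − s_k = ((k + 2)*(k + 4)*(k + 5)*(k + 6) - (k + 3)**2*(k + 7)**2)/((k + 2)*(k + 3)*(k + 5)*(k + 6)**2*(k + 7)**2)
(s_(k+1) − s_k) − t_k = 3*(4*k**2 + 39*k + 87)/(k**7 + 36*k**6 + 544*k**5 + 4458*k**4 + 21307*k**3 + 59082*k**2 + 87444*k + 52920)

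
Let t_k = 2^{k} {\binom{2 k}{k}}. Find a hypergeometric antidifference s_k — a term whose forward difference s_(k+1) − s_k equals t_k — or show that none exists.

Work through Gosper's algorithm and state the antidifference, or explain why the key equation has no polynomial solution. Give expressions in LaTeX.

Compute t_(k+1)/t_k: get 4*(2*k + 1)/(k + 1).
A = 8*k + 4, B = k + 1, C = 1.
Need (8*k + 4)·f(k+1) − (k)·f(k) = 1.
Bound: deg f ≤ -1.
d = -1 < 0 ⇒ no nonzero polynomial f; not summable.

none — t_k is not Gosper-summable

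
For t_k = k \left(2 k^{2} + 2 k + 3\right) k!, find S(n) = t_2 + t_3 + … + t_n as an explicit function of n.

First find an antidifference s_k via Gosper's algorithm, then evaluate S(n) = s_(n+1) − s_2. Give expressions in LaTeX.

Compute t_(k+1)/t_k: get (k + 1)**2*(2*k + 2*(k + 1)**2 + 5)/(k*(2*k**2 + 2*k + 3)).
Gosper form: A/B · C(k+1)/C(k) with A=k + 1, B=1, C=k**3 + k**2 + 3*k/2.
Need (k + 1)·f(k+1) − (1)·f(k) = k**3 + k**2 + 3*k/2.
From deg A=1, deg B=0, deg C=3: d=2.
Coefficient equations give f(k) = (2*k**2 - 2*k - 1)/2.
Certificate R = B(k−1)f/C = (2*k**2 - 2*k - 1)/(k*(2*k**2 + 2*k + 3)) gives s_k = (2*k**2 - 2*k - 1)*factorial(k).
Check: Δs_k = k*(2*k**2 + 2*k + 3)*factorial(k). ✓
Telescope: S(n) = s_(n+1) − s_(2) = (2*n**2 + 2*n - 1)*factorial(n + 1) − (6) = 2*n**3*factorial(n) + 4*n**2*factorial(n) + n*factorial(n) - factorial(n) - 6.

S(n) = 2 n^{3} n! + 4 n^{2} n! + n n! - n! - 6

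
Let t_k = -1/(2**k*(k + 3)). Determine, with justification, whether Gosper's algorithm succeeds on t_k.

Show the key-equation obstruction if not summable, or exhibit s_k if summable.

No — t_k has no hypergeometric antidifference.

r(k) = (k + 3)/(2*(k + 4)) after simplifying.
Factor: A=k/2 + 3/2; B=k + 4; C=1.
Need (k/2 + 3/2)·f(k+1) − (k + 3)·f(k) = 1.
d = -1 from the (1,1,0) case.
deg f ≤ -1 is impossible — no certificate.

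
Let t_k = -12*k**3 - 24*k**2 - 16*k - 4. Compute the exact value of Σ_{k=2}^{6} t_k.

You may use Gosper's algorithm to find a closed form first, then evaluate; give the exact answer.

Σ = -7780

t_(k+1)/t_k = (3*k**3 + 15*k**2 + 25*k + 14)/(3*k**3 + 6*k**2 + 4*k + 1).
Normal form (A,B,C) = (1, 1, k**3 + 2*k**2 + 4*k/3 + 1/3).
Solve (1)·f(k+1) − (1)·f(k) = k**3 + 2*k**2 + 4*k/3 + 1/3.
From deg A=0, deg B=0, deg C=3: d=4.
Match coefficients ⇒ f(k) = k**2*(k + 1)*(3*k - 1)/12.
Certificate R = B(k−1)f/C = k**2*(3*k - 1)/(4*(3*k**2 + 3*k + 1)) gives s_k = k**2*(-3*k**2 - 2*k + 1).
Check: Δs_k = -12*k**3 - 24*k**2 - 16*k - 4. ✓
Σ_(k=2)^(6) t_k = s_(7) − s_(2) = -7840 − (-60) = -7780.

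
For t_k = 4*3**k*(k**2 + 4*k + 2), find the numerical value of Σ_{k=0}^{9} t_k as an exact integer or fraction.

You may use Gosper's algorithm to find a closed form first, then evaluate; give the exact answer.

Σ = 12872684

Ratio r(k) = 3*(k**2 + 6*k + 7)/(k**2 + 4*k + 2).
So A=3 and B=1, with C=k**2 + 4*k + 2.
Key eq: (3)·f(k+1) = (1)·f(k) + (k**2 + 4*k + 2).
deg f ≤ 2 (via 0,0,2).
Match coefficients ⇒ f(k) = (k**2 + k - 1)/2.
R(k) = B(k−1)·f(k)/C(k) = (k**2 + k - 1)/(2*(k**2 + 4*k + 2)); s_k = R·t_k = 2*3**k*(k**2 + k - 1).
Δs = 4*3**k*(k**2 + 4*k + 2), as required.
Sum = s_(10) − s_(0); s_(10) = 12872682, s_(0) = -2 ⇒ 12872684.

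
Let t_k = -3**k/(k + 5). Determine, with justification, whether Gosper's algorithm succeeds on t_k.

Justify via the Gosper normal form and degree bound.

No — key equation has no polynomial f.

Step 1: r(k) = 3*(k + 5)/(k + 6).
Gosper form: A/B · C(k+1)/C(k) with A=3*k + 15, B=k + 6, C=1.
Key eq: (3*k + 15)·f(k+1) = (k + 5)·f(k) + (1).
Degrees (1,1,0) ⇒ d ≤ -1.
Negative degree bound (-1): no f exists, t_k not Gosper-summable.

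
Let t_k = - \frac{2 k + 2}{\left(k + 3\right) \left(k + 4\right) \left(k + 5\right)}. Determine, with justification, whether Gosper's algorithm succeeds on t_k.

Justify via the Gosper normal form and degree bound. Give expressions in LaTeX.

Yes. s_k = - \frac{k \left(k + 1\right)}{3 \left(k + 3\right) \left(k + 4\right)}.

Compute t_(k+1)/t_k: get (k + 2)*(k + 3)/((k + 1)*(k + 6)).
Normal form (A,B,C) = (k + 3, k + 6, k + 1).
Solve (k + 3)·f(k+1) − (k + 5)·f(k) = k + 1.
From deg A=1, deg B=1, deg C=1: d=2.
Solve for f: f(k) = k*(k + 1)/6 (degree 2 ≤ 2).
So s_k = (B(k−1)f/C)·t_k = (k*(k + 5)/6)·t_k = -k*(k + 1)/(3*(k + 3)*(k + 4)).
s_(k+1) − s_k = 2*(-k - 1)/(k**3 + 12*k**2 + 47*k + 60) = t_k.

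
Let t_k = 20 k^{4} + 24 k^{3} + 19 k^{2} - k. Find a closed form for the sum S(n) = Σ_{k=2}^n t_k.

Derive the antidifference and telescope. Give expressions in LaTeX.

S(n) = 4 n^{5} + 16 n^{4} + 25 n^{3} + 15 n^{2} + 2 n - 62

r(k) = (20*k**4 + 104*k**3 + 211*k**2 + 189*k + 62)/(k*(20*k**3 + 24*k**2 + 19*k - 1)) after simplifying.
Normal form (A,B,C) = (1, 1, k**4 + 6*k**3/5 + 19*k**2/20 - k/20).
f must satisfy (1)·f(k+1) − (1)·f(k) = k**4 + 6*k**3/5 + 19*k**2/20 - k/20.
From deg A=0, deg B=0, deg C=4: d=5.
Coefficient equations give f(k) = k*(k - 1)*(4*k**3 + k - 3)/20.
So s_k = (B(k−1)f/C)·t_k = ((k - 1)*(4*k**3 + k - 3)/(20*k**3 + 24*k**2 + 19*k - 1))·t_k = k*(4*k**4 - 4*k**3 + k**2 - 4*k + 3).
s_(k+1) − s_k = k*(20*k**3 + 24*k**2 + 19*k - 1) = t_k.
Evaluate: s_(n+1) = n*(4*n**4 + 16*n**3 + 25*n**2 + 15*n + 2); subtract s_(2) = 62 ⇒ S(n) = 4*n**5 + 16*n**4 + 25*n**3 + 15*n**2 + 2*n - 62.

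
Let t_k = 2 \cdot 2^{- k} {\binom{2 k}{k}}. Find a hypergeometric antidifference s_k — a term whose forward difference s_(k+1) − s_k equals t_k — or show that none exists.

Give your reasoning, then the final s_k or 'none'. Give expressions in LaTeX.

none — t_k is not Gosper-summable

The ratio is (2*k + 1)/(k + 1).
Normal form (A,B,C) = (2*k + 1, k + 1, 1).
Key eq: (2*k + 1)·f(k+1) = (k)·f(k) + (1).
Degrees (1,1,0) ⇒ d ≤ -1.
deg f ≤ -1 is impossible — no certificate.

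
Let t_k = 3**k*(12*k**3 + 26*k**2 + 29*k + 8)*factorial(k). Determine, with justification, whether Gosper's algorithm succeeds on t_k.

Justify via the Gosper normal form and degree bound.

Yes. s_k = 3**k*(4*k**2 - 2*k + 1)*factorial(k).

t_(k+1)/t_k = 3*(12*k**4 + 74*k**3 + 179*k**2 + 192*k + 75)/(12*k**3 + 26*k**2 + 29*k + 8).
So A=3*k + 3 and B=1, with C=k**3 + 13*k**2/6 + 29*k/12 + 2/3.
Need (3*k + 3)·f(k+1) − (1)·f(k) = k**3 + 13*k**2/6 + 29*k/12 + 2/3.
From deg A=1, deg B=0, deg C=3: d=2.
A polynomial solution: f(k) = (4*k**2 - 2*k + 1)/12.
Certificate R = B(k−1)f/C = (4*k**2 - 2*k + 1)/(12*k**3 + 26*k**2 + 29*k + 8) gives s_k = 3**k*(4*k**2 - 2*k + 1)*factorial(k).
Check: Δs_k = 3**k*(12*k**3 + 26*k**2 + 29*k + 8)*factorial(k). ✓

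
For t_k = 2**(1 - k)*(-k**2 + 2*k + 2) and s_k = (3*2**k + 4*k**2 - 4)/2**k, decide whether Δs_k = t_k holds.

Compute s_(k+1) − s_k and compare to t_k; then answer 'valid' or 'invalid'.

s_(k+1) = (3*2**k + 2*(k + 1)**2 - 2)/2**k
s_(k+1) − s_k = 2**(1 - k)*(-k**2 + 2*k + 2)
(s_(k+1) − s_k) − t_k = 0

valid (s_(k+1) − s_k reduces to t_k)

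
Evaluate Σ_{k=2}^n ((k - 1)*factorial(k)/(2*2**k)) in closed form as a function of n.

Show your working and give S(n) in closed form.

S(n) = 2**(-n - 1)*(-2**n + n*factorial(n) + factorial(n))

The ratio is k*(k + 1)/(2*(k - 1)).
Normal form (A,B,C) = (k/2 + 1/2, 1, k - 1).
Need (k/2 + 1/2)·f(k+1) − (1)·f(k) = k - 1.
d = 0 from the (1,0,1) case.
Solving with deg f ≤ 0: f(k) = 2.
Then R = B(k−1)f/C = 2/(k - 1), so s_k = R(k)·t_k = factorial(k)/2**k.
Verify: (k - 1)*factorial(k)/(2*2**k) matches t_k.
Evaluate: s_(n+1) = 2**(-n - 1)*factorial(n + 1); subtract s_(2) = 1/2 ⇒ S(n) = 2**(-n - 1)*(-2**n + n*factorial(n) + factorial(n)).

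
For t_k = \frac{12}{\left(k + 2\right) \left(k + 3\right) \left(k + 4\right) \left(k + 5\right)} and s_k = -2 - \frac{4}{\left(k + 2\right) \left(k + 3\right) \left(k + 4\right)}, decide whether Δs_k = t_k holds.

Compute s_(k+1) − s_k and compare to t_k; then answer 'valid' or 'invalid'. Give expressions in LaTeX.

valid (s_(k+1) − s_k reduces to t_k)

s_(k+1) = -2 - 4/((k + 3)*(k + 4)*(k + 5))
s_(k+1) − s_k = 12/((k + 2)*(k + 3)*(k + 4)*(k + 5))
(s_(k+1) − s_k) − t_k = 0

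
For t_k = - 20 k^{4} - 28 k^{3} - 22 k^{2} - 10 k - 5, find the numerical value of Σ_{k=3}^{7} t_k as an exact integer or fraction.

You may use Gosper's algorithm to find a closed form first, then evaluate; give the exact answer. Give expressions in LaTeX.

Σ = -118125

r(k) = (20*k**4 + 108*k**3 + 226*k**2 + 218*k + 85)/(20*k**4 + 28*k**3 + 22*k**2 + 10*k + 5) after simplifying.
Gosper form: A/B · C(k+1)/C(k) with A=1, B=1, C=k**4 + 7*k**3/5 + 11*k**2/10 + k/2 + 1/4.
Key eq: (1)·f(k+1) = (1)·f(k) + (k**4 + 7*k**3/5 + 11*k**2/10 + k/2 + 1/4).
Degrees (0,0,4) ⇒ d ≤ 5.
Match coefficients ⇒ f(k) = k*(4*k**4 - 3*k**3 + k + 3)/20.
Get s_k = R·t_k = k*(-4*k**4 + 3*k**3 - k - 3) with R(k) = B(k−1)f(k)/C(k) = k*(4*k**4 - 3*k**3 + k + 3)/(20*k**4 + 28*k**3 + 22*k**2 + 10*k + 5).
Verify: -20*k**4 - 28*k**3 - 22*k**2 - 10*k - 5 matches t_k.
Σ_(k=3)^(7) t_k = s_(8) − s_(3) = -118872 − (-747) = -118125.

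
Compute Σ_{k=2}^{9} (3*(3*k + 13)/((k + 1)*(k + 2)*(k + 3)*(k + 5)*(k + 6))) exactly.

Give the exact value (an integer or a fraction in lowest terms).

The ratio is (k + 1)*(k + 5)*(3*k + 16)/((k + 4)*(k + 7)*(3*k + 13)).
Take A(k)=k + 1, B(k)=k + 7, C(k)=k**2 + 25*k/3 + 52/3.
Need (k + 1)·f(k+1) − (k + 6)·f(k) = k**2 + 25*k/3 + 52/3.
deg f ≤ 5 (via 1,1,2).
Coefficient equations give f(k) = k*(k + 3)*(k + 4)*(k**2 + 8*k + 17)/30.
So s_k = (B(k−1)f/C)·t_k = (k*(k + 3)*(k + 6)*(k**2 + 8*k + 17)/(10*(3*k + 13)))·t_k = 3*k*(k**2 + 8*k + 17)/(10*(k**3 + 8*k**2 + 17*k + 10)).
s_(k+1) − s_k = 3*(3*k + 13)/(k**5 + 17*k**4 + 107*k**3 + 307*k**2 + 396*k + 180) = t_k.
Evaluate s at k=10 and k=2: 197/660 and 37/140; difference 79/2310.

Σ = 79/2310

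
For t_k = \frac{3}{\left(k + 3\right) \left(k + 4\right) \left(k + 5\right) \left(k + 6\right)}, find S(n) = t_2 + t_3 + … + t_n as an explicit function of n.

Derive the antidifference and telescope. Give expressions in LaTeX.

S(n) = \frac{n^{3} + 15 n^{2} + 74 n - 90}{210 \left(n^{3} + 15 n^{2} + 74 n + 120\right)}

Ratio r(k) = (k + 3)/(k + 7).
Factor: A=k + 3; B=k + 7; C=1.
Need (k + 3)·f(k+1) − (k + 6)·f(k) = 1.
d = 3 from the (1,1,0) case.
Solve for f: f(k) = k*(k**2 + 12*k + 47)/180 (degree 3 ≤ 3).
R(k) = B(k−1)·f(k)/C(k) = k*(k + 6)*(k**2 + 12*k + 47)/180; s_k = R·t_k = k*(k**2 + 12*k + 47)/(60*(k + 3)*(k + 4)*(k + 5)).
Check: Δs_k = 3/(k**4 + 18*k**3 + 119*k**2 + 342*k + 360). ✓
s_(n+1) = (n**3 + 15*n**2 + 74*n + 60)/(60*(n**3 + 15*n**2 + 74*n + 120)) and s_(2) = 1/84, so S(n) = (n**3 + 15*n**2 + 74*n - 90)/(210*(n**3 + 15*n**2 + 74*n + 120)).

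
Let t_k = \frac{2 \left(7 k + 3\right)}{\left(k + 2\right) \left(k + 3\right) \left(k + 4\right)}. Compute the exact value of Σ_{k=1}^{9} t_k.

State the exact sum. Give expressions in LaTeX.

Σ = 41/26

r(k) = (k + 2)*(7*k + 10)/((k + 5)*(7*k + 3)) after simplifying.
A = k + 2, B = k + 5, C = k + 3/7.
Solve (k + 2)·f(k+1) − (k + 4)·f(k) = k + 3/7.
d = 2 from the (1,1,1) case.
Solving with deg f ≤ 2: f(k) = k*(17*k + 1)/84.
So s_k = (B(k−1)f/C)·t_k = (k*(k + 4)*(17*k + 1)/(12*(7*k + 3)))·t_k = k*(17*k + 1)/(6*(k + 2)*(k + 3)).
Δs = 2*(7*k + 3)/(k**3 + 9*k**2 + 26*k + 24), as required.
Sum = s_(10) − s_(1); s_(10) = 95/52, s_(1) = 1/4 ⇒ 41/26.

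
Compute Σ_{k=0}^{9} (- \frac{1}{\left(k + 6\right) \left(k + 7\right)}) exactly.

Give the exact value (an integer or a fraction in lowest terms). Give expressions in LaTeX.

Ratio r(k) = (k + 6)/(k + 8).
Gosper form: A/B · C(k+1)/C(k) with A=k + 6, B=k + 8, C=1.
Key eq: (k + 6)·f(k+1) = (k + 7)·f(k) + (1).
Degrees (1,1,0) ⇒ d ≤ 1.
A polynomial solution: f(k) = k/6.
So s_k = (B(k−1)f/C)·t_k = (k*(k + 7)/6)·t_k = -k/(6*k + 36).
Check: Δs_k = -1/(k**2 + 13*k + 42). ✓
Σ_(k=0)^(9) t_k = s_(10) − s_(0) = -5/48 − (0) = -5/48.

Σ = -5/48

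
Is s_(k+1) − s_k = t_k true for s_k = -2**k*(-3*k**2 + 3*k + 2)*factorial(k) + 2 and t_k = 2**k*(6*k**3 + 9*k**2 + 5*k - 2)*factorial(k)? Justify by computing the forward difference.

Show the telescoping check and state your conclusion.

s_(k+1) = -2**(k + 1)*(3*k - 3*(k + 1)**2 + 5)*factorial(k + 1) + 2
s_(k+1) − s_k = 2**k*(6*k**3 + 9*k**2 + 5*k - 2)*factorial(k)
(s_(k+1) − s_k) − t_k = 0

valid (s_(k+1) − s_k reduces to t_k)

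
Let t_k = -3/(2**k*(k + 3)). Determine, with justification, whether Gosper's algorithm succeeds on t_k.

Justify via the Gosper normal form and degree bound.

Ratio r(k) = (k + 3)/(2*(k + 4)).
A = k/2 + 3/2, B = k + 4, C = 1.
Need (k/2 + 3/2)·f(k+1) − (k + 3)·f(k) = 1.
deg f ≤ -1 (via 1,1,0).
d = -1 < 0 ⇒ no nonzero polynomial f; not summable.

No — negative degree bound, so no certificate f.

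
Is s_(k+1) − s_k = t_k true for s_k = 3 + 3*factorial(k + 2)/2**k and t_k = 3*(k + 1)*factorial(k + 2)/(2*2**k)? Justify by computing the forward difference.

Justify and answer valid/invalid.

Valid — Δs_k = t_k.

s_(k+1) = 3*2**(-k - 1)*factorial(k + 3) + 3
s_(k+1) − s_k = 3*(k + 1)*factorial(k + 2)/(2*2**k)
(s_(k+1) − s_k) − t_k = 0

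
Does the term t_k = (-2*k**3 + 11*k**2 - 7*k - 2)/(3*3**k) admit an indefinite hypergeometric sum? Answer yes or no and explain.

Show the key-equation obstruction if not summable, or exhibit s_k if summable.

Yes. s_k = k*(k**2 - 4*k + 1)/3**k.

The ratio is k*(2*k**2 - 5*k - 9)/(3*(2*k**3 - 11*k**2 + 7*k + 2)).
Normal form (A,B,C) = (1/3, 1, k**3 - 11*k**2/2 + 7*k/2 + 1).
Key eq: (1/3)·f(k+1) = (1)·f(k) + (k**3 - 11*k**2/2 + 7*k/2 + 1).
Bound: deg f ≤ 3.
Solve for f: f(k) = -3*k*(k**2 - 4*k + 1)/2 (degree 3 ≤ 3).
Get s_k = R·t_k = k*(k**2 - 4*k + 1)/3**k with R(k) = B(k−1)f(k)/C(k) = -3*k*(k**2 - 4*k + 1)/((k - 1)*(2*k**2 - 9*k - 2)).
Verify: (-2*k**3 + 11*k**2 - 7*k - 2)/(3*3**k) matches t_k.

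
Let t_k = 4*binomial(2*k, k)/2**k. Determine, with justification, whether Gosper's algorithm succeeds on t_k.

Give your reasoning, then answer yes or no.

The ratio is (2*k + 1)/(k + 1).
So A=2*k + 1 and B=k + 1, with C=1.
Set up (2*k + 1)·f(k+1) − (k)·f(k) − (1) = 0.
Bound: deg f ≤ -1.
d = -1 < 0 ⇒ no nonzero polynomial f; not summable.

No — negative degree bound, so no certificate f.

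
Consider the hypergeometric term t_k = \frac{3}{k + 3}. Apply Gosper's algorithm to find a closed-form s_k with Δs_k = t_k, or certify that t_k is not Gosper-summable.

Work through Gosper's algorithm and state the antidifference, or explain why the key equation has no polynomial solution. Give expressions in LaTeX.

no hypergeometric antidifference exists

Step 1: r(k) = (k + 3)/(k + 4).
Gosper form: A/B · C(k+1)/C(k) with A=k + 3, B=k + 4, C=1.
Set up (k + 3)·f(k+1) − (k + 3)·f(k) − (1) = 0.
From deg A=1, deg B=1, deg C=0: d=0.
Write f(k) = c0. Then LHS − RHS = -1, requiring -1 = 0: contradictory. No certificate.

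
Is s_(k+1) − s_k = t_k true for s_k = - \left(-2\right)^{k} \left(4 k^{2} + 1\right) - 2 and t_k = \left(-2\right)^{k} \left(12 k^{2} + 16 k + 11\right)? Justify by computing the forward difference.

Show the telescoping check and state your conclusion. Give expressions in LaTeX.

s_(k+1) = 2*(-2)**k*(4*(k + 1)**2 + 1) - 2
s_(k+1) − s_k = (-2)**k*(12*k**2 + 16*k + 11)
(s_(k+1) − s_k) − t_k = 0

Valid — Δs_k = t_k.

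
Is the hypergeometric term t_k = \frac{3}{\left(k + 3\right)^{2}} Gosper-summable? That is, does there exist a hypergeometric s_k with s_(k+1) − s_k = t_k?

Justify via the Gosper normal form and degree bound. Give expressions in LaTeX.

No — the linear system for f has no solution.

Step 1: r(k) = (k + 3)**2/(k + 4)**2.
Factor: A=k**2 + 6*k + 9; B=k**2 + 8*k + 16; C=1.
f must satisfy (k**2 + 6*k + 9)·f(k+1) − (k**2 + 6*k + 9)·f(k) = 1.
d = 0 from the (2,2,0) case.
Generic f = c0 gives residual -1; -1 = 0 cannot hold, so t_k is not Gosper-summable.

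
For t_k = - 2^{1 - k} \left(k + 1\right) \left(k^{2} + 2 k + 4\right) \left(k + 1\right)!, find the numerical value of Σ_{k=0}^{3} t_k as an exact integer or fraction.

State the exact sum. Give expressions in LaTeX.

Σ = -600

r(k) = (k + 2)**2*(k + (k + 1)**2/2 + 3)/((k + 1)*(k**2 + 2*k + 4)) after simplifying.
A = k/2 + 1, B = 1, C = k**3 + 3*k**2 + 6*k + 4.
Need (k/2 + 1)·f(k+1) − (1)·f(k) = k**3 + 3*k**2 + 6*k + 4.
d = 2 from the (1,0,3) case.
Solving with deg f ≤ 2: f(k) = 2*k*(k + 1).
R(k) = B(k−1)·f(k)/C(k) = 2*k/(k**2 + 2*k + 4); s_k = R·t_k = -2**(2 - k)*k*(k + 1)*factorial(k + 1).
Verify: -2**(1 - k)*(k + 1)*(k**2 + 2*k + 4)*factorial(k + 1) matches t_k.
Σ_(k=0)^(3) t_k = s_(4) − s_(0) = -600 − (0) = -600.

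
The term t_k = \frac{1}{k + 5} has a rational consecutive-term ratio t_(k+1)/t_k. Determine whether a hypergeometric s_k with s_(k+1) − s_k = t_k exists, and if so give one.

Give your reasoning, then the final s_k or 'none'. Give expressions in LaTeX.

t_(k+1)/t_k = (k + 5)/(k + 6).
A = k + 5, B = k + 6, C = 1.
Solve (k + 5)·f(k+1) − (k + 5)·f(k) = 1.
deg f ≤ 0 (via 1,1,0).
Generic f = c0 gives residual -1; -1 = 0 cannot hold, so t_k is not Gosper-summable.

not Gosper-summable; s_k does not exist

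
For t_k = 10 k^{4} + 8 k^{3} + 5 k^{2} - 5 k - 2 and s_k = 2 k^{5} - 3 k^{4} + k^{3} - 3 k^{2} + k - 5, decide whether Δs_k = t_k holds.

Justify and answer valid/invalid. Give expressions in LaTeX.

valid; difference matches t_k

s_(k+1) = 2*k**5 + 7*k**4 + 9*k**3 + 2*k**2 - 4*k - 7
s_(k+1) − s_k = 10*k**4 + 8*k**3 + 5*k**2 - 5*k - 2
(s_(k+1) − s_k) − t_k = 0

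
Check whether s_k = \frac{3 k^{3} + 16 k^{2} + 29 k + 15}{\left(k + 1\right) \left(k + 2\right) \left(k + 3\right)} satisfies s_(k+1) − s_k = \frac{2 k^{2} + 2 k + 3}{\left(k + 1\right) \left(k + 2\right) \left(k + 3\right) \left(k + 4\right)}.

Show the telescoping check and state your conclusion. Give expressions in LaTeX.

s_(k+1) = (29*k + 3*(k + 1)**3 + 16*(k + 1)**2 + 44)/((k + 2)*(k + 3)*(k + 4))
s_(k+1) − s_k = (2*k**2 + 2*k + 3)/(k**4 + 10*k**3 + 35*k**2 + 50*k + 24)
(s_(k+1) − s_k) − t_k = 0

Valid: the claim telescopes to t_k.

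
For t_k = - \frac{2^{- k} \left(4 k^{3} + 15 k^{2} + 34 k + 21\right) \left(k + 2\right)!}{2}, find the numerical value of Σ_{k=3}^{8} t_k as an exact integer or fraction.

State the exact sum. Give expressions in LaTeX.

Σ = -54728325/2

Step 1: r(k) = (4*k**4 + 39*k**3 + 157*k**2 + 302*k + 222)/(2*(4*k**3 + 15*k**2 + 34*k + 21)).
So A=k/2 + 3/2 and B=1, with C=k**3 + 15*k**2/4 + 17*k/2 + 21/4.
f must satisfy (k/2 + 3/2)·f(k+1) − (1)·f(k) = k**3 + 15*k**2/4 + 17*k/2 + 21/4.
deg f ≤ 2 (via 1,0,3).
A polynomial solution: f(k) = k*(4*k + 3)/2.
Then R = B(k−1)f/C = 2*k*(4*k + 3)/(4*k**3 + 15*k**2 + 34*k + 21), so s_k = R(k)·t_k = -k*(4*k + 3)*factorial(k + 2)/2**k.
Verify: -(4*k**3 + 15*k**2 + 34*k + 21)*factorial(k + 2)/(2*2**k) matches t_k.
Telescoping: Σ = s_(9) − s_(3) = -54729675/2 − (-675) = -54728325/2.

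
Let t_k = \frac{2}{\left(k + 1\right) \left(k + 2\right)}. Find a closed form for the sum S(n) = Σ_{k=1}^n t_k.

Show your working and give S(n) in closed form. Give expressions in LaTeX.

S(n) = \frac{n}{n + 2}

t_(k+1)/t_k = (k + 1)/(k + 3).
A = k + 1, B = k + 3, C = 1.
Need (k + 1)·f(k+1) − (k + 2)·f(k) = 1.
From deg A=1, deg B=1, deg C=0: d=1.
Solving with deg f ≤ 1: f(k) = k.
R(k) = B(k−1)·f(k)/C(k) = k*(k + 2); s_k = R·t_k = 2*k/(k + 1).
Δs = 2/(k**2 + 3*k + 2), as required.
Evaluate: s_(n+1) = 2*(n + 1)/(n + 2); subtract s_(1) = 1 ⇒ S(n) = n/(n + 2).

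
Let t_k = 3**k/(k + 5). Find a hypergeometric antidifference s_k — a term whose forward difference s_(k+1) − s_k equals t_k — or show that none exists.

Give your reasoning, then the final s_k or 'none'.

Step 1: r(k) = 3*(k + 5)/(k + 6).
Gosper form: A/B · C(k+1)/C(k) with A=3*k + 15, B=k + 6, C=1.
Solve (3*k + 15)·f(k+1) − (k + 5)·f(k) = 1.
Bound: deg f ≤ -1.
d = -1 < 0 ⇒ no nonzero polynomial f; not summable.

not Gosper-summable; s_k does not exist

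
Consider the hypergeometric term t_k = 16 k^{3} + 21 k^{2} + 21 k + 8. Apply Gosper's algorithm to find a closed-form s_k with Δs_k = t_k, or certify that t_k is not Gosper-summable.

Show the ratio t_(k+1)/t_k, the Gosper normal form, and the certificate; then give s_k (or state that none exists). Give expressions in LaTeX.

Compute t_(k+1)/t_k: get (16*k**3 + 69*k**2 + 111*k + 66)/(16*k**3 + 21*k**2 + 21*k + 8).
So A=1 and B=1, with C=k**3 + 21*k**2/16 + 21*k/16 + 1/2.
Need (1)·f(k+1) − (1)·f(k) = k**3 + 21*k**2/16 + 21*k/16 + 1/2.
From deg A=0, deg B=0, deg C=3: d=4.
A polynomial solution: f(k) = k*(4*k**3 - k**2 + 4*k + 1)/16.
So s_k = (B(k−1)f/C)·t_k = (k*(4*k**3 - k**2 + 4*k + 1)/(16*k**3 + 21*k**2 + 21*k + 8))·t_k = k*(4*k**3 - k**2 + 4*k + 1).
Δs = 16*k**3 + 21*k**2 + 21*k + 8, as required.

s_k = k \left(4 k^{3} - k^{2} + 4 k + 1\right)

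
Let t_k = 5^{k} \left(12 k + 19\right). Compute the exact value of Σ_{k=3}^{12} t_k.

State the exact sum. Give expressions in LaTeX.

r(k) = 5*(12*k + 31)/(12*k + 19) after simplifying.
A = 5, B = 1, C = k + 19/12.
Set up (5)·f(k+1) − (1)·f(k) − (k + 19/12) = 0.
d = 1 from the (0,0,1) case.
Coefficient equations give f(k) = (3*k + 1)/12.
R(k) = B(k−1)·f(k)/C(k) = (3*k + 1)/(12*k + 19); s_k = R·t_k = 5**k*(3*k + 1).
Δs = 5**k*(12*k + 19), as required.
Telescoping: Σ = s_(13) − s_(3) = 48828125000 − (1250) = 48828123750.

Σ = 48828123750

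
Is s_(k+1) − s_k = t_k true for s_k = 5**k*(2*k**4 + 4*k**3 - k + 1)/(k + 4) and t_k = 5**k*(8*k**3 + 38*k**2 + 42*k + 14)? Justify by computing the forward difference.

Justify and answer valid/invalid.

Invalid: residual 5**k*(-24*k**4 - 204*k**3 - 576*k**2 - 552*k - 165)/(k**2 + 9*k + 20) ≠ 0.

s_(k+1) = 5**(k + 1)*(-k + 2*(k + 1)**4 + 4*(k + 1)**3)/(k + 5)
s_(k+1) − s_k = 5**k*(8*k**5 + 86*k**4 + 340*k**3 + 576*k**2 + 414*k + 115)/(k**2 + 9*k + 20)
(s_(k+1) − s_k) − t_k = 5**k*(-24*k**4 - 204*k**3 - 576*k**2 - 552*k - 165)/(k**2 + 9*k + 20)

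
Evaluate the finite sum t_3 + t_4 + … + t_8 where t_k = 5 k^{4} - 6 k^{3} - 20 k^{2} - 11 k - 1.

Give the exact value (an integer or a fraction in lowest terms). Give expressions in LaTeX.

Ratio r(k) = (5*k**4 + 14*k**3 - 8*k**2 - 49*k - 33)/(5*k**4 - 6*k**3 - 20*k**2 - 11*k - 1).
So A=1 and B=1, with C=k**4 - 6*k**3/5 - 4*k**2 - 11*k/5 - 1/5.
Set up (1)·f(k+1) − (1)·f(k) − (k**4 - 6*k**3/5 - 4*k**2 - 11*k/5 - 1/5) = 0.
d = 5 from the (0,0,4) case.
A polynomial solution: f(k) = k*(k**4 - 4*k**3 - 2*k**2 + 3*k + 1)/5.
So s_k = (B(k−1)f/C)·t_k = (k*(k**4 - 4*k**3 - 2*k**2 + 3*k + 1)/(5*k**4 - 6*k**3 - 20*k**2 - 11*k - 1))·t_k = k*(k**4 - 4*k**3 - 2*k**2 + 3*k + 1).
Check: Δs_k = 5*k**4 - 6*k**3 - 20*k**2 - 11*k - 1. ✓
Evaluate s at k=9 and k=3: 31599 and -105; difference 31704.

Σ = 31704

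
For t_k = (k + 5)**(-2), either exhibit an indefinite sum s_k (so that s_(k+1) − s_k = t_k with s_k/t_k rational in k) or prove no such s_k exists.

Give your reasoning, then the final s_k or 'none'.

no hypergeometric antidifference exists

Compute t_(k+1)/t_k: get (k + 5)**2/(k + 6)**2.
A = k**2 + 10*k + 25, B = k**2 + 12*k + 36, C = 1.
Solve (k**2 + 10*k + 25)·f(k+1) − (k**2 + 10*k + 25)·f(k) = 1.
From deg A=2, deg B=2, deg C=0: d=0.
Put f(k) = c0: A·f(k+1) − B(k−1)·f(k) − C = -1; need -1 = 0 — inconsistent ⇒ no f, not summable.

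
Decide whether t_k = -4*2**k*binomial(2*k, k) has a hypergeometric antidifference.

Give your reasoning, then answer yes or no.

t_(k+1)/t_k = 4*(2*k + 1)/(k + 1).
So A=8*k + 4 and B=k + 1, with C=1.
Key eq: (8*k + 4)·f(k+1) = (k)·f(k) + (1).
From deg A=1, deg B=1, deg C=0: d=-1.
Bound -1 < 0, so the key equation has no polynomial solution.

No — key equation has no polynomial f.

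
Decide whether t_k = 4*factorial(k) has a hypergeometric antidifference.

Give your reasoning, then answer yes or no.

No — negative degree bound, so no certificate f.

r(k) = k + 1 after simplifying.
Take A(k)=k + 1, B(k)=1, C(k)=1.
Set up (k + 1)·f(k+1) − (1)·f(k) − (1) = 0.
Degrees (1,0,0) ⇒ d ≤ -1.
d = -1 < 0 ⇒ no nonzero polynomial f; not summable.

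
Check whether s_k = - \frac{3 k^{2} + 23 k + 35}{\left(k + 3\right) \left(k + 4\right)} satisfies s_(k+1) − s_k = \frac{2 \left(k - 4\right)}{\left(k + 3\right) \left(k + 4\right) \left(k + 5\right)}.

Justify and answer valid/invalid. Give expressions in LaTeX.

Valid: the claim telescopes to t_k.

s_(k+1) = (-23*k - 3*(k + 1)**2 - 58)/((k + 4)*(k + 5))
s_(k+1) − s_k = 2*(k - 4)/(k**3 + 12*k**2 + 47*k + 60)
(s_(k+1) − s_k) − t_k = 0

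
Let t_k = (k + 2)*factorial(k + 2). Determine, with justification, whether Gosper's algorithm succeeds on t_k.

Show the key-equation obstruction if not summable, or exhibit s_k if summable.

Step 1: r(k) = (k + 3)**2/(k + 2).
Gosper form: A/B · C(k+1)/C(k) with A=k + 3, B=1, C=k + 2.
Set up (k + 3)·f(k+1) − (1)·f(k) − (k + 2) = 0.
Bound: deg f ≤ 0.
Match coefficients ⇒ f(k) = 1.
So s_k = (B(k−1)f/C)·t_k = (1/(k + 2))·t_k = factorial(k + 2).
s_(k+1) − s_k = (k + 2)*factorial(k + 2) = t_k.

Yes. s_k = factorial(k + 2).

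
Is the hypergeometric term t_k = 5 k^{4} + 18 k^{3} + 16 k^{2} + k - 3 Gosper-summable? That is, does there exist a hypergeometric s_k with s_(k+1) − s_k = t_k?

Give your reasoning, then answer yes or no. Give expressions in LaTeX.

Yes. s_k = k \left(k^{4} + 2 k^{3} - 2 k^{2} - 3 k - 1\right).

Step 1: r(k) = (5*k**4 + 38*k**3 + 100*k**2 + 107*k + 37)/(5*k**4 + 18*k**3 + 16*k**2 + k - 3).
So A=1 and B=1, with C=k**4 + 18*k**3/5 + 16*k**2/5 + k/5 - 3/5.
Set up (1)·f(k+1) − (1)·f(k) − (k**4 + 18*k**3/5 + 16*k**2/5 + k/5 - 3/5) = 0.
d = 5 from the (0,0,4) case.
Coefficient equations give f(k) = k*(k**4 + 2*k**3 - 2*k**2 - 3*k - 1)/5.
Certificate R = B(k−1)f/C = k*(k**4 + 2*k**3 - 2*k**2 - 3*k - 1)/(5*k**4 + 18*k**3 + 16*k**2 + k - 3) gives s_k = k*(k**4 + 2*k**3 - 2*k**2 - 3*k - 1).
Δs = 5*k**4 + 18*k**3 + 16*k**2 + k - 3, as required.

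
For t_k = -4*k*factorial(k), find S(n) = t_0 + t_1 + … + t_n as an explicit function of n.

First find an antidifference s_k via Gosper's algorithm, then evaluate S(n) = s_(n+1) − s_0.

Compute t_(k+1)/t_k: get (k + 1)**2/k.
Normal form (A,B,C) = (k + 1, 1, k).
Key eq: (k + 1)·f(k+1) = (1)·f(k) + (k).
From deg A=1, deg B=0, deg C=1: d=0.
Coefficient equations give f(k) = 1.
So s_k = (B(k−1)f/C)·t_k = (1/k)·t_k = -4*factorial(k).
Δs = -4*k*factorial(k), as required.
s_(n+1) = -4*factorial(n + 1) and s_(0) = -4, so S(n) = 4 - 4*factorial(n + 1).

S(n) = 4 - 4*factorial(n + 1)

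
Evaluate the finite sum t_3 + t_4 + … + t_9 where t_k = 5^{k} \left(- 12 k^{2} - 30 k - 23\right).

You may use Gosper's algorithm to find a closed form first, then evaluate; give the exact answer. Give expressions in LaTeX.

Σ = -2949215125

The ratio is 5*(12*k**2 + 54*k + 65)/(12*k**2 + 30*k + 23).
A = 5, B = 1, C = k**2 + 5*k/2 + 23/12.
Set up (5)·f(k+1) − (1)·f(k) − (k**2 + 5*k/2 + 23/12) = 0.
Degrees (0,0,2) ⇒ d ≤ 2.
A polynomial solution: f(k) = (3*k**2 + 2)/12.
Certificate R = B(k−1)f/C = (3*k**2 + 2)/(12*k**2 + 30*k + 23) gives s_k = 5**k*(-3*k**2 - 2).
Verify: 5**k*(-12*k**2 - 30*k - 23) matches t_k.
Evaluate s at k=10 and k=3: -2949218750 and -3625; difference -2949215125.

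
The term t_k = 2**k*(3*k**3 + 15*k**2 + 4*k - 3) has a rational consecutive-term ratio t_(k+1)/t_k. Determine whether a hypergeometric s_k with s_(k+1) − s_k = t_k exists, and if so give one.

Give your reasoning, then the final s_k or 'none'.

t_(k+1)/t_k = 2*(3*k**3 + 24*k**2 + 43*k + 19)/(3*k**3 + 15*k**2 + 4*k - 3).
Take A(k)=2, B(k)=1, C(k)=k**3 + 5*k**2 + 4*k/3 - 1.
Set up (2)·f(k+1) − (1)·f(k) − (k**3 + 5*k**2 + 4*k/3 - 1) = 0.
d = 3 from the (0,0,3) case.
Solving with deg f ≤ 3: f(k) = (3*k**3 - 3*k**2 - 2*k + 1)/3.
Get s_k = R·t_k = 2**k*(3*k**3 - 3*k**2 - 2*k + 1) with R(k) = B(k−1)f(k)/C(k) = (3*k**3 - 3*k**2 - 2*k + 1)/(3*k**3 + 15*k**2 + 4*k - 3).
s_(k+1) − s_k = 2**k*(3*k**3 + 15*k**2 + 4*k - 3) = t_k.

s_k = 2**k*(3*k**3 - 3*k**2 - 2*k + 1)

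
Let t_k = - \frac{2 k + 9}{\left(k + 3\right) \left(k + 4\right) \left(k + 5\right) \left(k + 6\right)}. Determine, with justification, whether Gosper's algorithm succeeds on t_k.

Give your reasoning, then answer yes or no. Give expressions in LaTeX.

Yes. s_k = \frac{k \left(- k - 8\right)}{15 \left(k^{2} + 8 k + 15\right)}.

The ratio is (k + 3)*(2*k + 11)/((k + 7)*(2*k + 9)).
So A=k + 3 and B=k + 7, with C=k + 9/2.
Need (k + 3)·f(k+1) − (k + 6)·f(k) = k + 9/2.
deg f ≤ 3 (via 1,1,1).
Solving with deg f ≤ 3: f(k) = k*(k + 4)*(k + 8)/30.
So s_k = (B(k−1)f/C)·t_k = (k*(k + 4)*(k + 6)*(k + 8)/(15*(2*k + 9)))·t_k = k*(-k - 8)/(15*(k**2 + 8*k + 15)).
s_(k+1) − s_k = (-2*k - 9)/(k**4 + 18*k**3 + 119*k**2 + 342*k + 360) = t_k.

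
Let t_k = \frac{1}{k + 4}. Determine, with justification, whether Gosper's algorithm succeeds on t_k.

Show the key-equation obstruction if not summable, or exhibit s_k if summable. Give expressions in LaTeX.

No — t_k has no hypergeometric antidifference.

Ratio r(k) = (k + 4)/(k + 5).
So A=k + 4 and B=k + 5, with C=1.
f must satisfy (k + 4)·f(k+1) − (k + 4)·f(k) = 1.
deg f ≤ 0 (via 1,1,0).
Put f(k) = c0: A·f(k+1) − B(k−1)·f(k) − C = -1; need -1 = 0 — inconsistent ⇒ no f, not summable.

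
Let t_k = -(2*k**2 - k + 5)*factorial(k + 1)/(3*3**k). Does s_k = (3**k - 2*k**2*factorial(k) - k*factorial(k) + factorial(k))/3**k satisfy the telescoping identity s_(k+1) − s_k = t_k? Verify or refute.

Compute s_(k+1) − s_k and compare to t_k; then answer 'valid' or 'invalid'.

s_(k+1) = (3*3**k - 2*k**3*factorial(k) - 7*k**2*factorial(k) - 7*k*factorial(k) - 2*factorial(k))/(3*3**k)
s_(k+1) − s_k = -(2*k**2 - k + 5)*factorial(k + 1)/(3*3**k)
(s_(k+1) − s_k) − t_k = 0

Valid — Δs_k = t_k.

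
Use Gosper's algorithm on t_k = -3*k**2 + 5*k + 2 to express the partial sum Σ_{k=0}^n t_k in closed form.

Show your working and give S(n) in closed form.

S(n) = -n**3 + n**2 + 4*n + 2

Ratio r(k) = (3*k**2 + k - 4)/(3*k**2 - 5*k - 2).
A = 1, B = 1, C = k**2 - 5*k/3 - 2/3.
Need (1)·f(k+1) − (1)·f(k) = k**2 - 5*k/3 - 2/3.
From deg A=0, deg B=0, deg C=2: d=3.
Solve for f: f(k) = k*(k**2 - 4*k + 1)/3 (degree 3 ≤ 3).
Then R = B(k−1)f/C = k*(k**2 - 4*k + 1)/((k - 2)*(3*k + 1)), so s_k = R(k)·t_k = k*(-k**2 + 4*k - 1).
s_(k+1) − s_k = -3*k**2 + 5*k + 2 = t_k.
Telescope: S(n) = s_(n+1) − s_(0) = -n**3 + n**2 + 4*n + 2 − (0) = -n**3 + n**2 + 4*n + 2.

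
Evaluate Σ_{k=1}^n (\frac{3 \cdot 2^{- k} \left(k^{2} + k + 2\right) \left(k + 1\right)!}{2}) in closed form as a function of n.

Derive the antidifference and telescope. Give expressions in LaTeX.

The ratio is (k + 2)*(k + (k + 1)**2 + 3)/(2*(k**2 + k + 2)).
Gosper form: A/B · C(k+1)/C(k) with A=k/2 + 1, B=1, C=k**2 + k + 2.
Solve (k/2 + 1)·f(k+1) − (1)·f(k) = k**2 + k + 2.
d = 1 from the (1,0,2) case.
A polynomial solution: f(k) = 2*k.
R(k) = B(k−1)·f(k)/C(k) = 2*k/(k**2 + k + 2); s_k = R·t_k = 3*k*factorial(k + 1)/2**k.
Check: Δs_k = 3*(k**2 + k + 2)*factorial(k + 1)/(2*2**k). ✓
Evaluate: s_(n+1) = 3*2**(-n - 1)*(n + 1)*factorial(n + 2); subtract s_(1) = 3 ⇒ S(n) = 3*(-2*2**n + n**3*factorial(n) + 4*n**2*factorial(n) + 5*n*factorial(n) + 2*factorial(n))/(2*2**n).

S(n) = \frac{3 \cdot 2^{- n} \left(- 2 \cdot 2^{n} + n^{3} n! + 4 n^{2} n! + 5 n n! + 2 n!\right)}{2}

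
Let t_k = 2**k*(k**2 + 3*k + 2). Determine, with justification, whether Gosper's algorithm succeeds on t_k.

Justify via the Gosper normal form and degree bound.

Ratio r(k) = 2*(k + 3)/(k + 1).
Gosper form: A/B · C(k+1)/C(k) with A=2, B=1, C=k**2 + 3*k + 2.
Key eq: (2)·f(k+1) = (1)·f(k) + (k**2 + 3*k + 2).
Bound: deg f ≤ 2.
Solve for f: f(k) = k**2 - k + 2 (degree 2 ≤ 2).
Get s_k = R·t_k = 2**k*(k**2 - k + 2) with R(k) = B(k−1)f(k)/C(k) = (k**2 - k + 2)/((k + 1)*(k + 2)).
Check: Δs_k = 2**k*(k**2 + 3*k + 2). ✓

Yes. s_k = 2**k*(k**2 - k + 2).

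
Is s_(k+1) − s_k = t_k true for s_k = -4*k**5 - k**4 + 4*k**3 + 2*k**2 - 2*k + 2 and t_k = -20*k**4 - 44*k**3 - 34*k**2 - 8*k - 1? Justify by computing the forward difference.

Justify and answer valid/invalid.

valid; difference matches t_k

s_(k+1) = -4*k**5 - 21*k**4 - 40*k**3 - 32*k**2 - 10*k + 1
s_(k+1) − s_k = -20*k**4 - 44*k**3 - 34*k**2 - 8*k - 1
(s_(k+1) − s_k) − t_k = 0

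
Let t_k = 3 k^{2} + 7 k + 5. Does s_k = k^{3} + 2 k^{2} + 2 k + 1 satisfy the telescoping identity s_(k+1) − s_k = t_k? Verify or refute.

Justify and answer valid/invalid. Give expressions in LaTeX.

s_(k+1) = k**3 + 5*k**2 + 9*k + 6
s_(k+1) − s_k = 3*k**2 + 7*k + 5
(s_(k+1) − s_k) − t_k = 0

valid; difference matches t_k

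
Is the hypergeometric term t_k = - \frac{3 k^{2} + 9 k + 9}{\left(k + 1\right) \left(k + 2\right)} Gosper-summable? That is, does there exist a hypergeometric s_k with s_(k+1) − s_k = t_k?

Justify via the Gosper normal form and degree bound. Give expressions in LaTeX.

Yes. s_k = - \frac{3 k \left(k + 2\right)}{k + 1}.

Compute t_(k+1)/t_k: get (k + 1)*(3*k + (k + 1)**2 + 6)/((k + 3)*(k**2 + 3*k + 3)).
A = k + 1, B = k + 3, C = k**2 + 3*k + 3.
Need (k + 1)·f(k+1) − (k + 2)·f(k) = k**2 + 3*k + 3.
d = 2 from the (1,1,2) case.
A polynomial solution: f(k) = k*(k + 2).
Then R = B(k−1)f/C = k*(k + 2)**2/(k**2 + 3*k + 3), so s_k = R(k)·t_k = -3*k*(k + 2)/(k + 1).
Δs = 3*(-k**2 - 3*k - 3)/(k**2 + 3*k + 2), as required.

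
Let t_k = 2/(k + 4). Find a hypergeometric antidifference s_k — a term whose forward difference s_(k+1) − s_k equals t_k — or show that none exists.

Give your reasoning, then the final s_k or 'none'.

no hypergeometric antidifference exists

Compute t_(k+1)/t_k: get (k + 4)/(k + 5).
Take A(k)=k + 4, B(k)=k + 5, C(k)=1.
Set up (k + 4)·f(k+1) − (k + 4)·f(k) − (1) = 0.
From deg A=1, deg B=1, deg C=0: d=0.
Put f(k) = c0: A·f(k+1) − B(k−1)·f(k) − C = -1; need -1 = 0 — inconsistent ⇒ no f, not summable.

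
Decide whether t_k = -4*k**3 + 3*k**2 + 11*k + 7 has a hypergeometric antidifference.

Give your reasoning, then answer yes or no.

t_(k+1)/t_k = (4*k**3 + 9*k**2 - 5*k - 17)/(4*k**3 - 3*k**2 - 11*k - 7).
Take A(k)=1, B(k)=1, C(k)=k**3 - 3*k**2/4 - 11*k/4 - 7/4.
Need (1)·f(k+1) − (1)·f(k) = k**3 - 3*k**2/4 - 11*k/4 - 7/4.
From deg A=0, deg B=0, deg C=3: d=4.
Coefficient equations give f(k) = k*(k**3 - 3*k**2 - 3*k - 2)/4.
R(k) = B(k−1)·f(k)/C(k) = k*(k**3 - 3*k**2 - 3*k - 2)/(4*k**3 - 3*k**2 - 11*k - 7); s_k = R·t_k = k*(-k**3 + 3*k**2 + 3*k + 2).
Verify: -4*k**3 + 3*k**2 + 11*k + 7 matches t_k.

Yes. s_k = k*(-k**3 + 3*k**2 + 3*k + 2).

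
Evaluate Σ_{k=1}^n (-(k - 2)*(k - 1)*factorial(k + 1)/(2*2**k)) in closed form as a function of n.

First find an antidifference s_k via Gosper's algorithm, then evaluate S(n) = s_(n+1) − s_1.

r(k) = k*(k + 2)/(2*(k - 2)) after simplifying.
Factor: A=k/2 + 1; B=1; C=k**2 - 3*k + 2.
f must satisfy (k/2 + 1)·f(k+1) − (1)·f(k) = k**2 - 3*k + 2.
Degrees (1,0,2) ⇒ d ≤ 1.
Solving with deg f ≤ 1: f(k) = 2*(k - 4).
R(k) = B(k−1)·f(k)/C(k) = 2*(k - 4)/((k - 2)*(k - 1)); s_k = R·t_k = -(k - 4)*factorial(k + 1)/2**k.
s_(k+1) − s_k = -(k - 2)*(k - 1)*factorial(k + 1)/(2*2**k) = t_k.
Σ_(k=1)^n t_k = s_(n+1) − s_(1) = (-2**(-n - 1)*(n - 3)*factorial(n + 2)) − (3), i.e. (-6*2**n - n**3*factorial(n) + 7*n*factorial(n) + 6*factorial(n))/(2*2**n).

S(n) = (-6*2**n - n**3*factorial(n) + 7*n*factorial(n) + 6*factorial(n))/(2*2**n)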